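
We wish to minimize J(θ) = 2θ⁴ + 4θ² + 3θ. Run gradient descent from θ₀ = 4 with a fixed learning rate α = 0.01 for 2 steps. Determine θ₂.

J′(θ) = 8θ³ + 8θ + 3
θ₁ = 4 − 0.01·547 = -1.47
θ₂ = -1.47 − 0.01·(-34.172184) = -1.12827816

-1.12827816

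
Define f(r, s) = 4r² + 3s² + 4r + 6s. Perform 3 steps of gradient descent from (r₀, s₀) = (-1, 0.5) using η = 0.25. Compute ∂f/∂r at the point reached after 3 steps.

4

∇f = (8r + 4, 6s + 6)
(r₁, s₁) = (-1, 0.5) − 0.25·(-4, 9) = (0, -1.75)
(r₂, s₂) = (0, -1.75) − 0.25·(4, -4.5) = (-1, -0.625)
(r₃, s₃) = (-1, -0.625) − 0.25·(-4, 2.25) = (0, -1.1875)
∂f/∂r at (0, -1.1875) = 4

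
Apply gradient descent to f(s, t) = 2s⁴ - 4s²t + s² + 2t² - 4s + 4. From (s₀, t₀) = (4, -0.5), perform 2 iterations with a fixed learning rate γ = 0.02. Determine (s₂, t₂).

∇f = (8s³ - 8st + 2s - 4, -4s² + 4t)
Step 1: at (4, -0.5), ∇f = (532, -66) → (4, -0.5) − 0.02·(532, -66) = (-6.64, 0.82)
Step 2: at (-6.64, 0.82), ∇f = (-2315.761152, -173.0784) → (-6.64, 0.82) − 0.02·(-2315.761152, -173.0784) = (39.67522304, 4.281568)

(39.67522304, 4.281568)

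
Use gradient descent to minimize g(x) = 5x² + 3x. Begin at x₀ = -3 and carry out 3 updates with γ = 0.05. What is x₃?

g′(x) = 10x + 3
Step 1: g′(-3) = -27; x₁ = -3 − 0.05·(-27) = -1.65
Step 2: g′(-1.65) = -13.5; x₂ = -1.65 − 0.05·(-13.5) = -0.975
Step 3: g′(-0.975) = -6.75; x₃ = -0.975 − 0.05·(-6.75) = -0.6375

-0.6375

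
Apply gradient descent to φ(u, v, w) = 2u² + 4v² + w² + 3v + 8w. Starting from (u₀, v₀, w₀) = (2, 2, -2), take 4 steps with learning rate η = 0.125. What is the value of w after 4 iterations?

∇φ = (4u, 8v + 3, 2w + 8)
Step 1: at (2, 2, -2), ∇φ = (8, 19, 4) → (2, 2, -2) − 0.125·(8, 19, 4) = (1, -0.375, -2.5)
Step 2: at (1, -0.375, -2.5), ∇φ = (4, 0, 3) → (1, -0.375, -2.5) − 0.125·(4, 0, 3) = (0.5, -0.375, -2.875)
Step 3: at (0.5, -0.375, -2.875), ∇φ = (2, 0, 2.25) → (0.5, -0.375, -2.875) − 0.125·(2, 0, 2.25) = (0.25, -0.375, -3.15625)
Step 4: at (0.25, -0.375, -3.15625), ∇φ = (1, 0, 1.6875) → (0.25, -0.375, -3.15625) − 0.125·(1, 0, 1.6875) = (0.125, -0.375, -3.3671875)
w = -3.3671875

-3.3671875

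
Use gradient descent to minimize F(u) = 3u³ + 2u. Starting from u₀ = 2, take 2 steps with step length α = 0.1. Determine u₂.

F′(u) = 9u² + 2
u₁ = 2 − 0.1·38 = -1.8
u₂ = -1.8 − 0.1·31.16 = -4.916

-4.916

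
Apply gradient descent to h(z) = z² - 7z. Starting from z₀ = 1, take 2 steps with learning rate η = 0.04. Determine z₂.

1.384

h′(z) = 2z - 7
Step 1: h′(1) = -5; z₁ = 1 − 0.04·(-5) = 1.2
Step 2: h′(1.2) = -4.6; z₂ = 1.2 − 0.04·(-4.6) = 1.384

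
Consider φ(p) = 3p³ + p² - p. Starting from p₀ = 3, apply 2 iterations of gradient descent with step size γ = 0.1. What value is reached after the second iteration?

φ′(p) = 9p² + 2p - 1
Step 1: φ′(3) = 86; p₁ = 3 − 0.1·86 = -5.6
Step 2: φ′(-5.6) = 270.04; p₂ = -5.6 − 0.1·270.04 = -32.604

-32.604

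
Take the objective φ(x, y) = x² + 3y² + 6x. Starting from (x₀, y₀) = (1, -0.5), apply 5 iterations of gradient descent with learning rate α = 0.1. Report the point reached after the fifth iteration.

∇φ = (2x + 6, 6y)
(x₁, y₁) = (1, -0.5) − 0.1·(8, -3) = (0.2, -0.2)
(x₂, y₂) = (0.2, -0.2) − 0.1·(6.4, -1.2) = (-0.44, -0.08)
(x₃, y₃) = (-0.44, -0.08) − 0.1·(5.12, -0.48) = (-0.952, -0.032)
(x₄, y₄) = (-0.952, -0.032) − 0.1·(4.096, -0.192) = (-1.3616, -0.0128)
(x₅, y₅) = (-1.3616, -0.0128) − 0.1·(3.2768, -0.0768) = (-1.68928, -0.00512)

(-1.68928, -0.00512)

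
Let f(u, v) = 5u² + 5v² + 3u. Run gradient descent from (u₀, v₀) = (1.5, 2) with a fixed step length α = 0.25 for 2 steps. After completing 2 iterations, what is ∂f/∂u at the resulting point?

40.5

∇f = (10u + 3, 10v)
Step 1: at (1.5, 2), ∇f = (18, 20) → (1.5, 2) − 0.25·(18, 20) = (-3, -3)
Step 2: at (-3, -3), ∇f = (-27, -30) → (-3, -3) − 0.25·(-27, -30) = (3.75, 4.5)
∂f/∂u at (3.75, 4.5) = 40.5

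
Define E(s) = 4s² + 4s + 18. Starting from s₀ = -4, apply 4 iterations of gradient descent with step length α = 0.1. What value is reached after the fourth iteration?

E′(s) = 8s + 4
s₁ = -4 − 0.1·(-28) = -1.2
s₂ = -1.2 − 0.1·(-5.6) = -0.64
s₃ = -0.64 − 0.1·(-1.12) = -0.528
s₄ = -0.528 − 0.1·(-0.224) = -0.5056

-0.5056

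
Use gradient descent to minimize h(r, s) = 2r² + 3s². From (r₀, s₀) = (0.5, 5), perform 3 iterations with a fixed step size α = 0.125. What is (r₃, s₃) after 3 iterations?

(0.0625, 0.078125)

∇h = (4r, 6s)
(r₁, s₁) = (0.5, 5) − 0.125·(2, 30) = (0.25, 1.25)
(r₂, s₂) = (0.25, 1.25) − 0.125·(1, 7.5) = (0.125, 0.3125)
(r₃, s₃) = (0.125, 0.3125) − 0.125·(0.5, 1.875) = (0.0625, 0.078125)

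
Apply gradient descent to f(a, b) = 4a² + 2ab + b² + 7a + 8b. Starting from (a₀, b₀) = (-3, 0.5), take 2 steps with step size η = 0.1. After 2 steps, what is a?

-1.02

∇f = (8a + 2b + 7, 2a + 2b + 8)
(a₁, b₁) = (-3, 0.5) − 0.1·(-16, 3) = (-1.4, 0.2)
(a₂, b₂) = (-1.4, 0.2) − 0.1·(-3.8, 5.6) = (-1.02, -0.36)
a = -1.02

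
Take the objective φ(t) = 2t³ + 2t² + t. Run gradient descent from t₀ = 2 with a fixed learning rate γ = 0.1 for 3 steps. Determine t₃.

φ′(t) = 6t² + 4t + 1
t₁ = 2 − 0.1·33 = -1.3
t₂ = -1.3 − 0.1·5.94 = -1.894
t₃ = -1.894 − 0.1·14.947416 = -3.3887416

-3.3887416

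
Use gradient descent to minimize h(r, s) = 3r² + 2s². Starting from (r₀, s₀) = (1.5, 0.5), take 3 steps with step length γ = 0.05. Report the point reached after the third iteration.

(0.5145, 0.256)

∇h = (6r, 4s)
Step 1: at (1.5, 0.5), ∇h = (9, 2) → (1.5, 0.5) − 0.05·(9, 2) = (1.05, 0.4)
Step 2: at (1.05, 0.4), ∇h = (6.3, 1.6) → (1.05, 0.4) − 0.05·(6.3, 1.6) = (0.735, 0.32)
Step 3: at (0.735, 0.32), ∇h = (4.41, 1.28) → (0.735, 0.32) − 0.05·(4.41, 1.28) = (0.5145, 0.256)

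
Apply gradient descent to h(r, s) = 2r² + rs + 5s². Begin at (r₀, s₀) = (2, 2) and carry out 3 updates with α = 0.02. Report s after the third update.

0.937104

∇h = (4r + s, r + 10s)
Step 1: at (2, 2), ∇h = (10, 22) → (2, 2) − 0.02·(10, 22) = (1.8, 1.56)
Step 2: at (1.8, 1.56), ∇h = (8.76, 17.4) → (1.8, 1.56) − 0.02·(8.76, 17.4) = (1.6248, 1.212)
Step 3: at (1.6248, 1.212), ∇h = (7.7112, 13.7448) → (1.6248, 1.212) − 0.02·(7.7112, 13.7448) = (1.470576, 0.937104)
s = 0.937104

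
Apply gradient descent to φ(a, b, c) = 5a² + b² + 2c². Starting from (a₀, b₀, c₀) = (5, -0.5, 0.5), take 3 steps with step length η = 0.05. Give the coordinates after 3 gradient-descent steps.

(0.625, -0.3645, 0.256)

∇φ = (10a, 2b, 4c)
Step 1: at (5, -0.5, 0.5), ∇φ = (50, -1, 2) → (5, -0.5, 0.5) − 0.05·(50, -1, 2) = (2.5, -0.45, 0.4)
Step 2: at (2.5, -0.45, 0.4), ∇φ = (25, -0.9, 1.6) → (2.5, -0.45, 0.4) − 0.05·(25, -0.9, 1.6) = (1.25, -0.405, 0.32)
Step 3: at (1.25, -0.405, 0.32), ∇φ = (12.5, -0.81, 1.28) → (1.25, -0.405, 0.32) − 0.05·(12.5, -0.81, 1.28) = (0.625, -0.3645, 0.256)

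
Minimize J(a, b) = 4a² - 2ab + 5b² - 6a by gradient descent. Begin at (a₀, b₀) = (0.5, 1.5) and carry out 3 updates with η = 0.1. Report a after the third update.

0.804

∇J = (8a - 2b - 6, -2a + 10b)
(a₁, b₁) = (0.5, 1.5) − 0.1·(-5, 14) = (1, 0.1)
(a₂, b₂) = (1, 0.1) − 0.1·(1.8, -1) = (0.82, 0.2)
(a₃, b₃) = (0.82, 0.2) − 0.1·(0.16, 0.36) = (0.804, 0.164)
a = 0.804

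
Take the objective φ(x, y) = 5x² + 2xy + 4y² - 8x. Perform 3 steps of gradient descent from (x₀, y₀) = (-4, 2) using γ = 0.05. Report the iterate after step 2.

(-0.66, 1.14)

∇φ = (10x + 2y - 8, 2x + 8y)
(x₁, y₁) = (-4, 2) − 0.05·(-44, 8) = (-1.8, 1.6)
(x₂, y₂) = (-1.8, 1.6) − 0.05·(-22.8, 9.2) = (-0.66, 1.14)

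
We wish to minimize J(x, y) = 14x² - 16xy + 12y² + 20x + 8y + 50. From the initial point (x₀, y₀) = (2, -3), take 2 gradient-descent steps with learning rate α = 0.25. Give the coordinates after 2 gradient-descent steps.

∇J = (28x - 16y + 20, -16x + 24y + 8)
Step 1: at (2, -3), ∇J = (124, -96) → (2, -3) − 0.25·(124, -96) = (-29, 21)
Step 2: at (-29, 21), ∇J = (-1128, 976) → (-29, 21) − 0.25·(-1128, 976) = (253, -223)

(253, -223)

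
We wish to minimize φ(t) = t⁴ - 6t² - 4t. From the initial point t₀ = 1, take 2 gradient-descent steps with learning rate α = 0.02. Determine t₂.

1.46507008

φ′(t) = 4t³ - 12t - 4
Step 1: φ′(1) = -12; t₁ = 1 − 0.02·(-12) = 1.24
Step 2: φ′(1.24) = -11.253504; t₂ = 1.24 − 0.02·(-11.253504) = 1.46507008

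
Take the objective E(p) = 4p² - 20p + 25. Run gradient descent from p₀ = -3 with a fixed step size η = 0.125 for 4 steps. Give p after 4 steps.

2.5

E′(p) = 8p - 20
p₁ = -3 − 0.125·(-44) = 2.5
p₂ = 2.5 − 0.125·0 = 2.5
p₃ = 2.5 − 0.125·0 = 2.5
p₄ = 2.5 − 0.125·0 = 2.5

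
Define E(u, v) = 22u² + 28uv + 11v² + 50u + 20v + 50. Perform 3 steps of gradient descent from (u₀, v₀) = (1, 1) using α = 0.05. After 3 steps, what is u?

-19.99

∇E = (44u + 28v + 50, 28u + 22v + 20)
(u₁, v₁) = (1, 1) − 0.05·(122, 70) = (-5.1, -2.5)
(u₂, v₂) = (-5.1, -2.5) − 0.05·(-244.4, -177.8) = (7.12, 6.39)
(u₃, v₃) = (7.12, 6.39) − 0.05·(542.2, 359.94) = (-19.99, -11.607)
u = -19.99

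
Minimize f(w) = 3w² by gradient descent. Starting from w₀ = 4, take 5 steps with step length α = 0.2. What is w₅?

f′(w) = 6w
w₁ = 4 − 0.2·24 = -0.8
w₂ = -0.8 − 0.2·(-4.8) = 0.16
w₃ = 0.16 − 0.2·0.96 = -0.032
w₄ = -0.032 − 0.2·(-0.192) = 0.0064
w₅ = 0.0064 − 0.2·0.0384 = -0.00128

-0.00128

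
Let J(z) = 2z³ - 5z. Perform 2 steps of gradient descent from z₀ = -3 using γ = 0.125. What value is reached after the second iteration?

-70.94921875

J′(z) = 6z² - 5
Step 1: J′(-3) = 49; z₁ = -3 − 0.125·49 = -9.125
Step 2: J′(-9.125) = 494.59375; z₂ = -9.125 − 0.125·494.59375 = -70.94921875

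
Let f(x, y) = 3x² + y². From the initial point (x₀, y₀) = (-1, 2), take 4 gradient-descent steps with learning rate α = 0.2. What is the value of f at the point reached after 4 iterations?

∇f = (6x, 2y)
(x₁, y₁) = (-1, 2) − 0.2·(-6, 4) = (0.2, 1.2)
(x₂, y₂) = (0.2, 1.2) − 0.2·(1.2, 2.4) = (-0.04, 0.72)
(x₃, y₃) = (-0.04, 0.72) − 0.2·(-0.24, 1.44) = (0.008, 0.432)
(x₄, y₄) = (0.008, 0.432) − 0.2·(0.048, 0.864) = (-0.0016, 0.2592)
f(-0.0016, 0.2592) = 0.06719232

0.06719232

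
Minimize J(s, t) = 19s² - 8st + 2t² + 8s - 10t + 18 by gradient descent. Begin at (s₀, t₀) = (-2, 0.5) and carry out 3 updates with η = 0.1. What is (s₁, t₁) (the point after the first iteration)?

∇J = (38s - 8t + 8, -8s + 4t - 10)
Step 1: at (-2, 0.5), ∇J = (-72, 8) → (-2, 0.5) − 0.1·(-72, 8) = (5.2, -0.3)

(5.2, -0.3)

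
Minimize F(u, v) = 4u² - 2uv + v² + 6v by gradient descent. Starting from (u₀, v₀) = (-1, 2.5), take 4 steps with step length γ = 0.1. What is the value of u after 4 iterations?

∇F = (8u - 2v, -2u + 2v + 6)
(u₁, v₁) = (-1, 2.5) − 0.1·(-13, 13) = (0.3, 1.2)
(u₂, v₂) = (0.3, 1.2) − 0.1·(0, 7.8) = (0.3, 0.42)
(u₃, v₃) = (0.3, 0.42) − 0.1·(1.56, 6.24) = (0.144, -0.204)
(u₄, v₄) = (0.144, -0.204) − 0.1·(1.56, 5.304) = (-0.012, -0.7344)
u = -0.012

-0.012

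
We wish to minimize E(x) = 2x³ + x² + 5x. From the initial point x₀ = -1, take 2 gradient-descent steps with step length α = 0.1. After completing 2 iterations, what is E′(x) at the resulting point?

E′(x) = 6x² + 2x + 5
x₁ = -1 − 0.1·9 = -1.9
x₂ = -1.9 − 0.1·22.86 = -4.186
E′(x) at (-4.186) = 101.763576

101.763576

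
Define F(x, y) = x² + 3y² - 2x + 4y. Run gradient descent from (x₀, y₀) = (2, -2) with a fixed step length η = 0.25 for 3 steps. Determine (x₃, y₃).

∇F = (2x - 2, 6y + 4)
Step 1: at (2, -2), ∇F = (2, -8) → (2, -2) − 0.25·(2, -8) = (1.5, 0)
Step 2: at (1.5, 0), ∇F = (1, 4) → (1.5, 0) − 0.25·(1, 4) = (1.25, -1)
Step 3: at (1.25, -1), ∇F = (0.5, -2) → (1.25, -1) − 0.25·(0.5, -2) = (1.125, -0.5)

(1.125, -0.5)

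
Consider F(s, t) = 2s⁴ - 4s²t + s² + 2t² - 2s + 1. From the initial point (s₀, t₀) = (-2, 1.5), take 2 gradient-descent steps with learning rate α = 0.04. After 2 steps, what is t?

∇F = (8s³ - 8st + 2s - 2, -4s² + 4t)
Step 1: at (-2, 1.5), ∇F = (-46, -10) → (-2, 1.5) − 0.04·(-46, -10) = (-0.16, 1.9)
Step 2: at (-0.16, 1.9), ∇F = (0.079232, 7.4976) → (-0.16, 1.9) − 0.04·(0.079232, 7.4976) = (-0.16316928, 1.600096)
t = 1.600096

1.600096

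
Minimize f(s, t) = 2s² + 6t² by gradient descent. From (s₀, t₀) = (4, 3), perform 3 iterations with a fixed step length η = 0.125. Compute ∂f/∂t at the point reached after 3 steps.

∇f = (4s, 12t)
(s₁, t₁) = (4, 3) − 0.125·(16, 36) = (2, -1.5)
(s₂, t₂) = (2, -1.5) − 0.125·(8, -18) = (1, 0.75)
(s₃, t₃) = (1, 0.75) − 0.125·(4, 9) = (0.5, -0.375)
∂f/∂t at (0.5, -0.375) = -4.5

-4.5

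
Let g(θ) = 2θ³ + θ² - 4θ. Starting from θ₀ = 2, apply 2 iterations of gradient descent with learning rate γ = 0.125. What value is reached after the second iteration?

g′(θ) = 6θ² + 2θ - 4
θ₁ = 2 − 0.125·24 = -1
θ₂ = -1 − 0.125·0 = -1

-1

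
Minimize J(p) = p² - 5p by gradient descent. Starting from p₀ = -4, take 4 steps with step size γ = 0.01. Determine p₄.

-3.49539304

J′(p) = 2p - 5
p₁ = -4 − 0.01·(-13) = -3.87
p₂ = -3.87 − 0.01·(-12.74) = -3.7426
p₃ = -3.7426 − 0.01·(-12.4852) = -3.617748
p₄ = -3.617748 − 0.01·(-12.235496) = -3.49539304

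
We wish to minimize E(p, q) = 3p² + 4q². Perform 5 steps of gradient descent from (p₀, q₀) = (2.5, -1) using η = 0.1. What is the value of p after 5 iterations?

0.0256

∇E = (6p, 8q)
(p₁, q₁) = (2.5, -1) − 0.1·(15, -8) = (1, -0.2)
(p₂, q₂) = (1, -0.2) − 0.1·(6, -1.6) = (0.4, -0.04)
(p₃, q₃) = (0.4, -0.04) − 0.1·(2.4, -0.32) = (0.16, -0.008)
(p₄, q₄) = (0.16, -0.008) − 0.1·(0.96, -0.064) = (0.064, -0.0016)
(p₅, q₅) = (0.064, -0.0016) − 0.1·(0.384, -0.0128) = (0.0256, -0.00032)
p = 0.0256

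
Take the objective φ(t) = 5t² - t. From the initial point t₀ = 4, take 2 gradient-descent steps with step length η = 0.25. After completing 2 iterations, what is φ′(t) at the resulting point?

φ′(t) = 10t - 1
Step 1: φ′(4) = 39; t₁ = 4 − 0.25·39 = -5.75
Step 2: φ′(-5.75) = -58.5; t₂ = -5.75 − 0.25·(-58.5) = 8.875
φ′(t) at (8.875) = 87.75

87.75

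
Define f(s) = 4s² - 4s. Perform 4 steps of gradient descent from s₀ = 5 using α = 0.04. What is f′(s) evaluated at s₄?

f′(s) = 8s - 4
s₁ = 5 − 0.04·36 = 3.56
s₂ = 3.56 − 0.04·24.48 = 2.5808
s₃ = 2.5808 − 0.04·16.6464 = 1.914944
s₄ = 1.914944 − 0.04·11.319552 = 1.46216192
f′(s) at (1.46216192) = 7.69729536

7.69729536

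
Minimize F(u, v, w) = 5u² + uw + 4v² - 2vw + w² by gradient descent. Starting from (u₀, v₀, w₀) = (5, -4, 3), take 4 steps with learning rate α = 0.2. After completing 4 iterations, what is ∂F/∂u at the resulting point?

65.1776

∇F = (10u + w, 8v - 2w, u - 2v + 2w)
Step 1: at (5, -4, 3), ∇F = (53, -38, 19) → (5, -4, 3) − 0.2·(53, -38, 19) = (-5.6, 3.6, -0.8)
Step 2: at (-5.6, 3.6, -0.8), ∇F = (-56.8, 30.4, -14.4) → (-5.6, 3.6, -0.8) − 0.2·(-56.8, 30.4, -14.4) = (5.76, -2.48, 2.08)
Step 3: at (5.76, -2.48, 2.08), ∇F = (59.68, -24, 14.88) → (5.76, -2.48, 2.08) − 0.2·(59.68, -24, 14.88) = (-6.176, 2.32, -0.896)
Step 4: at (-6.176, 2.32, -0.896), ∇F = (-62.656, 20.352, -12.608) → (-6.176, 2.32, -0.896) − 0.2·(-62.656, 20.352, -12.608) = (6.3552, -1.7504, 1.6256)
∂F/∂u at (6.3552, -1.7504, 1.6256) = 65.1776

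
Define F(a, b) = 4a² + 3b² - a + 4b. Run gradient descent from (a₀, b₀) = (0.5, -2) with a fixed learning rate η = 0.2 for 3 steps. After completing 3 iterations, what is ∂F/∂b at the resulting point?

∇F = (8a - 1, 6b + 4)
Step 1: at (0.5, -2), ∇F = (3, -8) → (0.5, -2) − 0.2·(3, -8) = (-0.1, -0.4)
Step 2: at (-0.1, -0.4), ∇F = (-1.8, 1.6) → (-0.1, -0.4) − 0.2·(-1.8, 1.6) = (0.26, -0.72)
Step 3: at (0.26, -0.72), ∇F = (1.08, -0.32) → (0.26, -0.72) − 0.2·(1.08, -0.32) = (0.044, -0.656)
∂F/∂b at (0.044, -0.656) = 0.064

0.064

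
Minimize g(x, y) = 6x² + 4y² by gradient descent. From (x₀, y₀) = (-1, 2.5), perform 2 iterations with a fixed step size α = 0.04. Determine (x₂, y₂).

(-0.2704, 1.156)

∇g = (12x, 8y)
(x₁, y₁) = (-1, 2.5) − 0.04·(-12, 20) = (-0.52, 1.7)
(x₂, y₂) = (-0.52, 1.7) − 0.04·(-6.24, 13.6) = (-0.2704, 1.156)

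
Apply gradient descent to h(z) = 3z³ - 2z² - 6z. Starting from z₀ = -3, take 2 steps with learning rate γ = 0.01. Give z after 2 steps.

h′(z) = 9z² - 4z - 6
z₁ = -3 − 0.01·87 = -3.87
z₂ = -3.87 − 0.01·144.2721 = -5.312721

-5.312721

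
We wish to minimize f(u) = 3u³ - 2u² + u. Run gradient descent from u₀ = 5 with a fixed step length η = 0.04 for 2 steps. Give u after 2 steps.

f′(u) = 9u² - 4u + 1
u₁ = 5 − 0.04·206 = -3.24
u₂ = -3.24 − 0.04·108.4384 = -7.577536

-7.577536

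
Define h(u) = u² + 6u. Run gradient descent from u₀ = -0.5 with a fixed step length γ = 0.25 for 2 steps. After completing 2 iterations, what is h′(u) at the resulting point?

1.25

h′(u) = 2u + 6
u₁ = -0.5 − 0.25·5 = -1.75
u₂ = -1.75 − 0.25·2.5 = -2.375
h′(u) at (-2.375) = 1.25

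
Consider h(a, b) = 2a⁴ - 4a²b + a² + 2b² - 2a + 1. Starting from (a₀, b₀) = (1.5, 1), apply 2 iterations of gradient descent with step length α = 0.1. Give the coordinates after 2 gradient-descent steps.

∇h = (8a³ - 8ab + 2a - 2, -4a² + 4b)
(a₁, b₁) = (1.5, 1) − 0.1·(16, -5) = (-0.1, 1.5)
(a₂, b₂) = (-0.1, 1.5) − 0.1·(-1.008, 5.96) = (0.0008, 0.904)

(0.0008, 0.904)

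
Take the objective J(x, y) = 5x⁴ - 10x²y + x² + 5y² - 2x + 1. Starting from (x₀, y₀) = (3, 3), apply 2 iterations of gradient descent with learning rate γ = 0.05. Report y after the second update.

118.52

∇J = (20x³ - 20xy + 2x - 2, -10x² + 10y)
(x₁, y₁) = (3, 3) − 0.05·(364, -60) = (-15.2, 6)
(x₂, y₂) = (-15.2, 6) − 0.05·(-68444.56, -2250.4) = (3407.028, 118.52)
y = 118.52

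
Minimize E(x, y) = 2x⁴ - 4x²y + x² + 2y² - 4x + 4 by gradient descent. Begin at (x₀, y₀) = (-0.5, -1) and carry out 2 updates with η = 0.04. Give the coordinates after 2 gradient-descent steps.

∇E = (8x³ - 8xy + 2x - 4, -4x² + 4y)
(x₁, y₁) = (-0.5, -1) − 0.04·(-10, -5) = (-0.1, -0.8)
(x₂, y₂) = (-0.1, -0.8) − 0.04·(-4.848, -3.24) = (0.09392, -0.6704)

(0.09392, -0.6704)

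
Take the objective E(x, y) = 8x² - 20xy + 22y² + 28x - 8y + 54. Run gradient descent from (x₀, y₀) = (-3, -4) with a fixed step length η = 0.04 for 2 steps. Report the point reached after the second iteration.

∇E = (16x - 20y + 28, -20x + 44y - 8)
(x₁, y₁) = (-3, -4) − 0.04·(60, -124) = (-5.4, 0.96)
(x₂, y₂) = (-5.4, 0.96) − 0.04·(-77.6, 142.24) = (-2.296, -4.7296)

(-2.296, -4.7296)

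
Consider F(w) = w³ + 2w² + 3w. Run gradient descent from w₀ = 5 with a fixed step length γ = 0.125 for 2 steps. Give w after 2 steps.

-23.7109375

F′(w) = 3w² + 4w + 3
w₁ = 5 − 0.125·98 = -7.25
w₂ = -7.25 − 0.125·131.6875 = -23.7109375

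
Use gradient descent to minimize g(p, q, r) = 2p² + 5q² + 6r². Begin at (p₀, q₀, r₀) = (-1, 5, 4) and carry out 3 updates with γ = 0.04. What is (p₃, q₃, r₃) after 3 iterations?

(-0.592704, 1.08, 0.562432)

∇g = (4p, 10q, 12r)
(p₁, q₁, r₁) = (-1, 5, 4) − 0.04·(-4, 50, 48) = (-0.84, 3, 2.08)
(p₂, q₂, r₂) = (-0.84, 3, 2.08) − 0.04·(-3.36, 30, 24.96) = (-0.7056, 1.8, 1.0816)
(p₃, q₃, r₃) = (-0.7056, 1.8, 1.0816) − 0.04·(-2.8224, 18, 12.9792) = (-0.592704, 1.08, 0.562432)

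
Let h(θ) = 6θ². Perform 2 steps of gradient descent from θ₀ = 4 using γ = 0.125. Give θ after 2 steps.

h′(θ) = 12θ
θ₁ = 4 − 0.125·48 = -2
θ₂ = -2 − 0.125·(-24) = 1

1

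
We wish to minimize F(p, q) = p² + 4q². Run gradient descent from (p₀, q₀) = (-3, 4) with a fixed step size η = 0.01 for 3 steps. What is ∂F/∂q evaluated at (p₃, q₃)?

∇F = (2p, 8q)
Step 1: at (-3, 4), ∇F = (-6, 32) → (-3, 4) − 0.01·(-6, 32) = (-2.94, 3.68)
Step 2: at (-2.94, 3.68), ∇F = (-5.88, 29.44) → (-2.94, 3.68) − 0.01·(-5.88, 29.44) = (-2.8812, 3.3856)
Step 3: at (-2.8812, 3.3856), ∇F = (-5.7624, 27.0848) → (-2.8812, 3.3856) − 0.01·(-5.7624, 27.0848) = (-2.823576, 3.114752)
∂F/∂q at (-2.823576, 3.114752) = 24.918016

24.918016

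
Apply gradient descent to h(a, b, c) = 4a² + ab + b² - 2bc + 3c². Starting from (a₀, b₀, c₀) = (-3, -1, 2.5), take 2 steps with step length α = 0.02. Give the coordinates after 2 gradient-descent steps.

(-2.084, -0.6316, 1.8688)

∇h = (8a + b, a + 2b - 2c, -2b + 6c)
(a₁, b₁, c₁) = (-3, -1, 2.5) − 0.02·(-25, -10, 17) = (-2.5, -0.8, 2.16)
(a₂, b₂, c₂) = (-2.5, -0.8, 2.16) − 0.02·(-20.8, -8.42, 14.56) = (-2.084, -0.6316, 1.8688)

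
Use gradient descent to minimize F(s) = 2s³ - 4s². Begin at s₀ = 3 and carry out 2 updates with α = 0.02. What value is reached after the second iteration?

2.0928

F′(s) = 6s² - 8s
s₁ = 3 − 0.02·30 = 2.4
s₂ = 2.4 − 0.02·15.36 = 2.0928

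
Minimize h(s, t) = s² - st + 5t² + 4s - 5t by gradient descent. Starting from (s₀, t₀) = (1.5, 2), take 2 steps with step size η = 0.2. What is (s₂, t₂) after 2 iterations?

(-0.64, 1.8)

∇h = (2s - t + 4, -s + 10t - 5)
(s₁, t₁) = (1.5, 2) − 0.2·(5, 13.5) = (0.5, -0.7)
(s₂, t₂) = (0.5, -0.7) − 0.2·(5.7, -12.5) = (-0.64, 1.8)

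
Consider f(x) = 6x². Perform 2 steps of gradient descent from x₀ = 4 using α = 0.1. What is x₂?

0.16

f′(x) = 12x
Step 1: f′(4) = 48; x₁ = 4 − 0.1·48 = -0.8
Step 2: f′(-0.8) = -9.6; x₂ = -0.8 − 0.1·(-9.6) = 0.16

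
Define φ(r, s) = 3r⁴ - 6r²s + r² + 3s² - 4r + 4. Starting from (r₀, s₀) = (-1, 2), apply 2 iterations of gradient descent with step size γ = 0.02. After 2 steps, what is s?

∇φ = (12r³ - 12rs + 2r - 4, -6r² + 6s)
Step 1: at (-1, 2), ∇φ = (6, 6) → (-1, 2) − 0.02·(6, 6) = (-1.12, 1.88)
Step 2: at (-1.12, 1.88), ∇φ = (2.168064, 3.7536) → (-1.12, 1.88) − 0.02·(2.168064, 3.7536) = (-1.16336128, 1.804928)
s = 1.804928

1.804928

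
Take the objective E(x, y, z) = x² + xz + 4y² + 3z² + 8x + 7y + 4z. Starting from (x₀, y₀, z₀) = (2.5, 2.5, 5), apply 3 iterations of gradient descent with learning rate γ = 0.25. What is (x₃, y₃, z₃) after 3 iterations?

∇E = (2x + z + 8, 8y + 7, x + 6z + 4)
(x₁, y₁, z₁) = (2.5, 2.5, 5) − 0.25·(18, 27, 36.5) = (-2, -4.25, -4.125)
(x₂, y₂, z₂) = (-2, -4.25, -4.125) − 0.25·(-0.125, -27, -22.75) = (-1.96875, 2.5, 1.5625)
(x₃, y₃, z₃) = (-1.96875, 2.5, 1.5625) − 0.25·(5.625, 27, 11.40625) = (-3.375, -4.25, -1.2890625)

(-3.375, -4.25, -1.2890625)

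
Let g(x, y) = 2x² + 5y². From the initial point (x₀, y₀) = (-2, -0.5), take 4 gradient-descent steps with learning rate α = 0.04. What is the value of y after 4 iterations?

∇g = (4x, 10y)
(x₁, y₁) = (-2, -0.5) − 0.04·(-8, -5) = (-1.68, -0.3)
(x₂, y₂) = (-1.68, -0.3) − 0.04·(-6.72, -3) = (-1.4112, -0.18)
(x₃, y₃) = (-1.4112, -0.18) − 0.04·(-5.6448, -1.8) = (-1.185408, -0.108)
(x₄, y₄) = (-1.185408, -0.108) − 0.04·(-4.741632, -1.08) = (-0.99574272, -0.0648)
y = -0.0648

-0.0648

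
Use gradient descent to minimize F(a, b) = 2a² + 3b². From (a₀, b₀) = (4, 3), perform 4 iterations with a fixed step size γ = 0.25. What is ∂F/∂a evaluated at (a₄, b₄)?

0

∇F = (4a, 6b)
(a₁, b₁) = (4, 3) − 0.25·(16, 18) = (0, -1.5)
(a₂, b₂) = (0, -1.5) − 0.25·(0, -9) = (0, 0.75)
(a₃, b₃) = (0, 0.75) − 0.25·(0, 4.5) = (0, -0.375)
(a₄, b₄) = (0, -0.375) − 0.25·(0, -2.25) = (0, 0.1875)
∂F/∂a at (0, 0.1875) = 0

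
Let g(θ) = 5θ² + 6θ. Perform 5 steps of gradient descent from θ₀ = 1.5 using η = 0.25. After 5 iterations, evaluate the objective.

1269.714111328125

g′(θ) = 10θ + 6
θ₁ = 1.5 − 0.25·21 = -3.75
θ₂ = -3.75 − 0.25·(-31.5) = 4.125
θ₃ = 4.125 − 0.25·47.25 = -7.6875
θ₄ = -7.6875 − 0.25·(-70.875) = 10.03125
θ₅ = 10.03125 − 0.25·106.3125 = -16.546875
g(-16.546875) = 1269.714111328125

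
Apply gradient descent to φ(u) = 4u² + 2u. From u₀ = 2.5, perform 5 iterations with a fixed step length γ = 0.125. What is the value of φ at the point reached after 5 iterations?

φ′(u) = 8u + 2
Step 1: φ′(2.5) = 22; u₁ = 2.5 − 0.125·22 = -0.25
Step 2: φ′(-0.25) = 0; u₂ = -0.25 − 0.125·0 = -0.25
Step 3: φ′(-0.25) = 0; u₃ = -0.25 − 0.125·0 = -0.25
Step 4: φ′(-0.25) = 0; u₄ = -0.25 − 0.125·0 = -0.25
Step 5: φ′(-0.25) = 0; u₅ = -0.25 − 0.125·0 = -0.25
φ(-0.25) = -0.25

-0.25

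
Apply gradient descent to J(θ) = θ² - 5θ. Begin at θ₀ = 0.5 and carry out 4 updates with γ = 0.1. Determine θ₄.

1.6808

J′(θ) = 2θ - 5
Step 1: J′(0.5) = -4; θ₁ = 0.5 − 0.1·(-4) = 0.9
Step 2: J′(0.9) = -3.2; θ₂ = 0.9 − 0.1·(-3.2) = 1.22
Step 3: J′(1.22) = -2.56; θ₃ = 1.22 − 0.1·(-2.56) = 1.476
Step 4: J′(1.476) = -2.048; θ₄ = 1.476 − 0.1·(-2.048) = 1.6808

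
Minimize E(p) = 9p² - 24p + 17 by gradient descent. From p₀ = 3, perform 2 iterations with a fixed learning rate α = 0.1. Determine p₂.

E′(p) = 18p - 24
Step 1: E′(3) = 30; p₁ = 3 − 0.1·30 = 0
Step 2: E′(0) = -24; p₂ = 0 − 0.1·(-24) = 2.4

2.4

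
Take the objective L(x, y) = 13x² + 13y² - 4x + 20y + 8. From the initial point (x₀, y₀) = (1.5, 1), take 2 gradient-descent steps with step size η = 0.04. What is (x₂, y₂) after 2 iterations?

(0.156, -0.7664)

∇L = (26x - 4, 26y + 20)
(x₁, y₁) = (1.5, 1) − 0.04·(35, 46) = (0.1, -0.84)
(x₂, y₂) = (0.1, -0.84) − 0.04·(-1.4, -1.84) = (0.156, -0.7664)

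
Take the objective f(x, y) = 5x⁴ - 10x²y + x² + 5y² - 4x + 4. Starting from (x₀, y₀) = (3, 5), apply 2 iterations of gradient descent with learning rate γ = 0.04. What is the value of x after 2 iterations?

∇f = (20x³ - 20xy + 2x - 4, -10x² + 10y)
Step 1: at (3, 5), ∇f = (242, -40) → (3, 5) − 0.04·(242, -40) = (-6.68, 6.6)
Step 2: at (-6.68, 6.6), ∇f = (-5097.15264, -380.224) → (-6.68, 6.6) − 0.04·(-5097.15264, -380.224) = (197.2061056, 21.80896)
x = 197.2061056

197.2061056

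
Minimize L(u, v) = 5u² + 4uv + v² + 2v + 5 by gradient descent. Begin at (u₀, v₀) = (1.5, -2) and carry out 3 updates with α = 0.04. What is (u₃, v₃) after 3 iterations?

∇L = (10u + 4v, 4u + 2v + 2)
(u₁, v₁) = (1.5, -2) − 0.04·(7, 4) = (1.22, -2.16)
(u₂, v₂) = (1.22, -2.16) − 0.04·(3.56, 2.56) = (1.0776, -2.2624)
(u₃, v₃) = (1.0776, -2.2624) − 0.04·(1.7264, 1.7856) = (1.008544, -2.333824)

(1.008544, -2.333824)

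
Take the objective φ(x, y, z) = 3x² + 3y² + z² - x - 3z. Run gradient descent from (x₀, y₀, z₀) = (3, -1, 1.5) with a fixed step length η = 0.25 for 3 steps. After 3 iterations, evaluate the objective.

∇φ = (6x - 1, 6y, 2z - 3)
Step 1: at (3, -1, 1.5), ∇φ = (17, -6, 0) → (3, -1, 1.5) − 0.25·(17, -6, 0) = (-1.25, 0.5, 1.5)
Step 2: at (-1.25, 0.5, 1.5), ∇φ = (-8.5, 3, 0) → (-1.25, 0.5, 1.5) − 0.25·(-8.5, 3, 0) = (0.875, -0.25, 1.5)
Step 3: at (0.875, -0.25, 1.5), ∇φ = (4.25, -1.5, 0) → (0.875, -0.25, 1.5) − 0.25·(4.25, -1.5, 0) = (-0.1875, 0.125, 1.5)
φ(-0.1875, 0.125, 1.5) = -1.91015625

-1.91015625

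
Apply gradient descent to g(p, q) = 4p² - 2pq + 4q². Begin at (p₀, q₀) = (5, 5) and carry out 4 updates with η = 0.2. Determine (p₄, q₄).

(0.008, 0.008)

∇g = (8p - 2q, -2p + 8q)
Step 1: at (5, 5), ∇g = (30, 30) → (5, 5) − 0.2·(30, 30) = (-1, -1)
Step 2: at (-1, -1), ∇g = (-6, -6) → (-1, -1) − 0.2·(-6, -6) = (0.2, 0.2)
Step 3: at (0.2, 0.2), ∇g = (1.2, 1.2) → (0.2, 0.2) − 0.2·(1.2, 1.2) = (-0.04, -0.04)
Step 4: at (-0.04, -0.04), ∇g = (-0.24, -0.24) → (-0.04, -0.04) − 0.2·(-0.24, -0.24) = (0.008, 0.008)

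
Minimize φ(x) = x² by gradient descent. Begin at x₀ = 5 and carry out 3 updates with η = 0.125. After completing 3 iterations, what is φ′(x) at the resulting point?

φ′(x) = 2x
x₁ = 5 − 0.125·10 = 3.75
x₂ = 3.75 − 0.125·7.5 = 2.8125
x₃ = 2.8125 − 0.125·5.625 = 2.109375
φ′(x) at (2.109375) = 4.21875

4.21875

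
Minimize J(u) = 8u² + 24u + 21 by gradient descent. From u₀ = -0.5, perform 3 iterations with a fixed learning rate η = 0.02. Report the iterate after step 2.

J′(u) = 16u + 24
u₁ = -0.5 − 0.02·16 = -0.82
u₂ = -0.82 − 0.02·10.88 = -1.0376

-1.0376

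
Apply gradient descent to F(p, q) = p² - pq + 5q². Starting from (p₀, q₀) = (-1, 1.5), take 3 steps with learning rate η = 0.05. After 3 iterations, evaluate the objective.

0.53077041015625

∇F = (2p - q, -p + 10q)
(p₁, q₁) = (-1, 1.5) − 0.05·(-3.5, 16) = (-0.825, 0.7)
(p₂, q₂) = (-0.825, 0.7) − 0.05·(-2.35, 7.825) = (-0.7075, 0.30875)
(p₃, q₃) = (-0.7075, 0.30875) − 0.05·(-1.72375, 3.795) = (-0.6213125, 0.119)
F(-0.6213125, 0.119) = 0.53077041015625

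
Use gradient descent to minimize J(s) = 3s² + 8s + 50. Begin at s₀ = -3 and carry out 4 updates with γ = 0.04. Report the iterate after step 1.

-2.6

J′(s) = 6s + 8
s₁ = -3 − 0.04·(-10) = -2.6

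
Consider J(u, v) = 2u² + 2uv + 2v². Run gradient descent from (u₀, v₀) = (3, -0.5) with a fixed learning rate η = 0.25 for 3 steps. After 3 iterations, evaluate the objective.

∇J = (4u + 2v, 2u + 4v)
Step 1: at (3, -0.5), ∇J = (11, 4) → (3, -0.5) − 0.25·(11, 4) = (0.25, -1.5)
Step 2: at (0.25, -1.5), ∇J = (-2, -5.5) → (0.25, -1.5) − 0.25·(-2, -5.5) = (0.75, -0.125)
Step 3: at (0.75, -0.125), ∇J = (2.75, 1) → (0.75, -0.125) − 0.25·(2.75, 1) = (0.0625, -0.375)
J(0.0625, -0.375) = 0.2421875

0.2421875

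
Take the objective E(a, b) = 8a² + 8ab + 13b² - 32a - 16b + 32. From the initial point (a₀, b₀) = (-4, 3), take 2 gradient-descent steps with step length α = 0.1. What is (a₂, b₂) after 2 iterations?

(1.28, -0.96)

∇E = (16a + 8b - 32, 8a + 26b - 16)
Step 1: at (-4, 3), ∇E = (-72, 30) → (-4, 3) − 0.1·(-72, 30) = (3.2, 0)
Step 2: at (3.2, 0), ∇E = (19.2, 9.6) → (3.2, 0) − 0.1·(19.2, 9.6) = (1.28, -0.96)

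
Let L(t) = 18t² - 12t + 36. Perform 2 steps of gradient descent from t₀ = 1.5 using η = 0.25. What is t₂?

L′(t) = 36t - 12
Step 1: L′(1.5) = 42; t₁ = 1.5 − 0.25·42 = -9
Step 2: L′(-9) = -336; t₂ = -9 − 0.25·(-336) = 75

75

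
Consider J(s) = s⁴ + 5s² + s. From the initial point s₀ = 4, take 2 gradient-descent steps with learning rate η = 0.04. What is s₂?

73.52061952

J′(s) = 4s³ + 10s + 1
s₁ = 4 − 0.04·297 = -7.88
s₂ = -7.88 − 0.04·(-2035.015488) = 73.52061952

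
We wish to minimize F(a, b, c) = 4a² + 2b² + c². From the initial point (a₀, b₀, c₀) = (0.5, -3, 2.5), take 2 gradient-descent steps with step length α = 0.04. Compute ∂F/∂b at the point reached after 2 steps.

-8.4672

∇F = (8a, 4b, 2c)
Step 1: at (0.5, -3, 2.5), ∇F = (4, -12, 5) → (0.5, -3, 2.5) − 0.04·(4, -12, 5) = (0.34, -2.52, 2.3)
Step 2: at (0.34, -2.52, 2.3), ∇F = (2.72, -10.08, 4.6) → (0.34, -2.52, 2.3) − 0.04·(2.72, -10.08, 4.6) = (0.2312, -2.1168, 2.116)
∂F/∂b at (0.2312, -2.1168, 2.116) = -8.4672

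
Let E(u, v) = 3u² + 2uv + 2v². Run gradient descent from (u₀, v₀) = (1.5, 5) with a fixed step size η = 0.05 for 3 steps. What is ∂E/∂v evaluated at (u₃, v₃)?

9.075

∇E = (6u + 2v, 2u + 4v)
Step 1: at (1.5, 5), ∇E = (19, 23) → (1.5, 5) − 0.05·(19, 23) = (0.55, 3.85)
Step 2: at (0.55, 3.85), ∇E = (11, 16.5) → (0.55, 3.85) − 0.05·(11, 16.5) = (0, 3.025)
Step 3: at (0, 3.025), ∇E = (6.05, 12.1) → (0, 3.025) − 0.05·(6.05, 12.1) = (-0.3025, 2.42)
∂E/∂v at (-0.3025, 2.42) = 9.075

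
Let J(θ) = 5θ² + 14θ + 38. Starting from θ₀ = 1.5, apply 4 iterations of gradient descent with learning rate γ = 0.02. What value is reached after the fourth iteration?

-0.21216

J′(θ) = 10θ + 14
θ₁ = 1.5 − 0.02·29 = 0.92
θ₂ = 0.92 − 0.02·23.2 = 0.456
θ₃ = 0.456 − 0.02·18.56 = 0.0848
θ₄ = 0.0848 − 0.02·14.848 = -0.21216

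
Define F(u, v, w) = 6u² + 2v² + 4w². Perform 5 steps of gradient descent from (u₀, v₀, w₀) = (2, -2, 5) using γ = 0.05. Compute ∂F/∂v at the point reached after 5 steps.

∇F = (12u, 4v, 8w)
(u₁, v₁, w₁) = (2, -2, 5) − 0.05·(24, -8, 40) = (0.8, -1.6, 3)
(u₂, v₂, w₂) = (0.8, -1.6, 3) − 0.05·(9.6, -6.4, 24) = (0.32, -1.28, 1.8)
(u₃, v₃, w₃) = (0.32, -1.28, 1.8) − 0.05·(3.84, -5.12, 14.4) = (0.128, -1.024, 1.08)
(u₄, v₄, w₄) = (0.128, -1.024, 1.08) − 0.05·(1.536, -4.096, 8.64) = (0.0512, -0.8192, 0.648)
(u₅, v₅, w₅) = (0.0512, -0.8192, 0.648) − 0.05·(0.6144, -3.2768, 5.184) = (0.02048, -0.65536, 0.3888)
∂F/∂v at (0.02048, -0.65536, 0.3888) = -2.62144

-2.62144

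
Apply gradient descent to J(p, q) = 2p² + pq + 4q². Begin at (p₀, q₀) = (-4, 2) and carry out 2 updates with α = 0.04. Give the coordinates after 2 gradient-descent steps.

∇J = (4p + q, p + 8q)
(p₁, q₁) = (-4, 2) − 0.04·(-14, 12) = (-3.44, 1.52)
(p₂, q₂) = (-3.44, 1.52) − 0.04·(-12.24, 8.72) = (-2.9504, 1.1712)

(-2.9504, 1.1712)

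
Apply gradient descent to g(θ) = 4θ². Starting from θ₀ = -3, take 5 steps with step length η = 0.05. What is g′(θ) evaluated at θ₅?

-1.86624

g′(θ) = 8θ
θ₁ = -3 − 0.05·(-24) = -1.8
θ₂ = -1.8 − 0.05·(-14.4) = -1.08
θ₃ = -1.08 − 0.05·(-8.64) = -0.648
θ₄ = -0.648 − 0.05·(-5.184) = -0.3888
θ₅ = -0.3888 − 0.05·(-3.1104) = -0.23328
g′(θ) at (-0.23328) = -1.86624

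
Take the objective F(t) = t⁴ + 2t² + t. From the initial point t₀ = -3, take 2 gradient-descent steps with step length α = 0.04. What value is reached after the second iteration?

F′(t) = 4t³ + 4t + 1
t₁ = -3 − 0.04·(-119) = 1.76
t₂ = 1.76 − 0.04·29.847104 = 0.56611584

0.56611584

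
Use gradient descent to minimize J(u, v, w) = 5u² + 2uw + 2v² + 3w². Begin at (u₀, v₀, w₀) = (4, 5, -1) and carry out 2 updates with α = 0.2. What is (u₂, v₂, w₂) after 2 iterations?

∇J = (10u + 2w, 4v, 2u + 6w)
Step 1: at (4, 5, -1), ∇J = (38, 20, 2) → (4, 5, -1) − 0.2·(38, 20, 2) = (-3.6, 1, -1.4)
Step 2: at (-3.6, 1, -1.4), ∇J = (-38.8, 4, -15.6) → (-3.6, 1, -1.4) − 0.2·(-38.8, 4, -15.6) = (4.16, 0.2, 1.72)

(4.16, 0.2, 1.72)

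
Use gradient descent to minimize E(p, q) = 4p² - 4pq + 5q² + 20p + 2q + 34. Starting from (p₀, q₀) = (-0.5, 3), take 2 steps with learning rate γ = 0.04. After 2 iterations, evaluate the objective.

∇E = (8p - 4q + 20, -4p + 10q + 2)
Step 1: at (-0.5, 3), ∇E = (4, 34) → (-0.5, 3) − 0.04·(4, 34) = (-0.66, 1.64)
Step 2: at (-0.66, 1.64), ∇E = (8.16, 21.04) → (-0.66, 1.64) − 0.04·(8.16, 21.04) = (-0.9864, 0.7984)
E(-0.9864, 0.7984) = 26.09811968

26.09811968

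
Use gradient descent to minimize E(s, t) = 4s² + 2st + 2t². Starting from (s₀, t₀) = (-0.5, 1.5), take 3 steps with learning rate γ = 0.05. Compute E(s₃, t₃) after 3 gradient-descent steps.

1.401523

∇E = (8s + 2t, 2s + 4t)
Step 1: at (-0.5, 1.5), ∇E = (-1, 5) → (-0.5, 1.5) − 0.05·(-1, 5) = (-0.45, 1.25)
Step 2: at (-0.45, 1.25), ∇E = (-1.1, 4.1) → (-0.45, 1.25) − 0.05·(-1.1, 4.1) = (-0.395, 1.045)
Step 3: at (-0.395, 1.045), ∇E = (-1.07, 3.39) → (-0.395, 1.045) − 0.05·(-1.07, 3.39) = (-0.3415, 0.8755)
E(-0.3415, 0.8755) = 1.401523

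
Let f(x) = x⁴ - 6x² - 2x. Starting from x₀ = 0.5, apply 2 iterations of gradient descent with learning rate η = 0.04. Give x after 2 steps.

f′(x) = 4x³ - 12x - 2
Step 1: f′(0.5) = -7.5; x₁ = 0.5 − 0.04·(-7.5) = 0.8
Step 2: f′(0.8) = -9.552; x₂ = 0.8 − 0.04·(-9.552) = 1.18208

1.18208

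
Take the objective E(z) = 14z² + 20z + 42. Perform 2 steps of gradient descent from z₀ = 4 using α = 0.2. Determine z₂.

E′(z) = 28z + 20
Step 1: E′(4) = 132; z₁ = 4 − 0.2·132 = -22.4
Step 2: E′(-22.4) = -607.2; z₂ = -22.4 − 0.2·(-607.2) = 99.04

99.04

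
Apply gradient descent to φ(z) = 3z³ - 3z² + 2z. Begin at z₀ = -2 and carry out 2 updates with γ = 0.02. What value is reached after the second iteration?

-5.02

φ′(z) = 9z² - 6z + 2
z₁ = -2 − 0.02·50 = -3
z₂ = -3 − 0.02·101 = -5.02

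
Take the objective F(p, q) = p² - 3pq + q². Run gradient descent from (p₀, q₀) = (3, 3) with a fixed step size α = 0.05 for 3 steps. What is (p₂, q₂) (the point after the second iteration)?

∇F = (2p - 3q, -3p + 2q)
Step 1: at (3, 3), ∇F = (-3, -3) → (3, 3) − 0.05·(-3, -3) = (3.15, 3.15)
Step 2: at (3.15, 3.15), ∇F = (-3.15, -3.15) → (3.15, 3.15) − 0.05·(-3.15, -3.15) = (3.3075, 3.3075)

(3.3075, 3.3075)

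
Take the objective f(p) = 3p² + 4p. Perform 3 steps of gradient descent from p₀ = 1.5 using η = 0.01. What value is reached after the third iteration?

1.132932

f′(p) = 6p + 4
Step 1: f′(1.5) = 13; p₁ = 1.5 − 0.01·13 = 1.37
Step 2: f′(1.37) = 12.22; p₂ = 1.37 − 0.01·12.22 = 1.2478
Step 3: f′(1.2478) = 11.4868; p₃ = 1.2478 − 0.01·11.4868 = 1.132932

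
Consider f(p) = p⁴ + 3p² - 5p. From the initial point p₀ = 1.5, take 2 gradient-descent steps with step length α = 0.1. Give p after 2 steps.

f′(p) = 4p³ + 6p - 5
p₁ = 1.5 − 0.1·17.5 = -0.25
p₂ = -0.25 − 0.1·(-6.5625) = 0.40625

0.40625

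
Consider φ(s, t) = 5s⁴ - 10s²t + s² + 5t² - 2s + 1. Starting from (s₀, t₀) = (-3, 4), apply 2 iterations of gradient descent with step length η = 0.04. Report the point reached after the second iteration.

∇φ = (20s³ - 20st + 2s - 2, -10s² + 10t)
(s₁, t₁) = (-3, 4) − 0.04·(-308, -50) = (9.32, 6)
(s₂, t₂) = (9.32, 6) − 0.04·(15089.39136, -808.624) = (-594.2556544, 38.34496)

(-594.2556544, 38.34496)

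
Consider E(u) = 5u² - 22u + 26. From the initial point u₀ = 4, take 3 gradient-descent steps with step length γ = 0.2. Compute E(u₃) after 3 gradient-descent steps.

18

E′(u) = 10u - 22
u₁ = 4 − 0.2·18 = 0.4
u₂ = 0.4 − 0.2·(-18) = 4
u₃ = 4 − 0.2·18 = 0.4
E(0.4) = 18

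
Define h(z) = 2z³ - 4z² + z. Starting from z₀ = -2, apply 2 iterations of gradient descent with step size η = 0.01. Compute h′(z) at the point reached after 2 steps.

h′(z) = 6z² - 8z + 1
z₁ = -2 − 0.01·41 = -2.41
z₂ = -2.41 − 0.01·55.1286 = -2.961286
h′(z) at (-2.961286) = 77.305576642776

77.305576642776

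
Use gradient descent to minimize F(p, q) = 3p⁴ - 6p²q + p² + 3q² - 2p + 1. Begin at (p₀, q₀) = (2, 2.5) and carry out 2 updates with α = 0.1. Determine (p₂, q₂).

∇F = (12p³ - 12pq + 2p - 2, -6p² + 6q)
Step 1: at (2, 2.5), ∇F = (38, -9) → (2, 2.5) − 0.1·(38, -9) = (-1.8, 3.4)
Step 2: at (-1.8, 3.4), ∇F = (-2.144, 0.96) → (-1.8, 3.4) − 0.1·(-2.144, 0.96) = (-1.5856, 3.304)

(-1.5856, 3.304)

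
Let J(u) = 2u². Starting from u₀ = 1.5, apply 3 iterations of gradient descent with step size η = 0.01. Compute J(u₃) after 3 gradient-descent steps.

J′(u) = 4u
u₁ = 1.5 − 0.01·6 = 1.44
u₂ = 1.44 − 0.01·5.76 = 1.3824
u₃ = 1.3824 − 0.01·5.5296 = 1.327104
J(1.327104) = 3.522410053632

3.522410053632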